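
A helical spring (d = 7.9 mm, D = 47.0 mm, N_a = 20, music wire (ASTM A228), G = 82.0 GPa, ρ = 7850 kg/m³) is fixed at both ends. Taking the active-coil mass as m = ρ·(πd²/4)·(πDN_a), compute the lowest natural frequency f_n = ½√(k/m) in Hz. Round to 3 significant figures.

65.0 Hz

k = Gd⁴/(8D³N_a) = (82.0×10³)(7.9⁴)/(8·47.0³·20) = 19.227 N/mm = 19227 N/m
Wire length L = πDN_a = π·47.0·20 = 2953.1 mm
m = ρ·(πd²/4)·L = 7850 × 49.017×10⁻⁶ m² × 2.9531 m = 1.1363 kg
f_n = ½√(k/m) = 0.5·√(19227/1.1363) = 0.5·√(16921) = 65.04 Hz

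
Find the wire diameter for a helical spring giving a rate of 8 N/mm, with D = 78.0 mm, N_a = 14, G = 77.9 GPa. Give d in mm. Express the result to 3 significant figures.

8.60 mm

d = (8D³N_a·k / G)^(1/4) = (8·78.0³·14·8 / (77.9×10³))^0.25
  = (5458.3)^0.25 = 8.5954 mm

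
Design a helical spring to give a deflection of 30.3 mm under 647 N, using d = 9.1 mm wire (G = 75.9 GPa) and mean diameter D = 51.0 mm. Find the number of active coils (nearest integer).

23

Required rate k = F/δ = 647/30.3 = 21.353 N/mm
N_a = Gd⁴/(8D³k) = (75.9×10³ × 9.1⁴)/(8 × 51.0³ × 21.353)
    = 5.20484e+08 / 2.26601e+07 = 22.97 → 23 coils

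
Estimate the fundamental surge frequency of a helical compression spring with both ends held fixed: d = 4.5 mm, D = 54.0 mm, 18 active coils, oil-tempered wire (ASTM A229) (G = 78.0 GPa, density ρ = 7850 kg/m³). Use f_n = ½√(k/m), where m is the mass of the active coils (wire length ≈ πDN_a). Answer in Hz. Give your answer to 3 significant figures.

30.4 Hz

k = Gd⁴/(8D³N_a) = (78.0×10³)(4.5⁴)/(8·54.0³·18) = 1.4106 N/mm = 1410.6 N/m
Wire length L = πDN_a = π·54.0·18 = 3053.6 mm
m = ρ·(πd²/4)·L = 7850 × 15.904×10⁻⁶ m² × 3.0536 m = 0.38124 kg
f_n = ½√(k/m) = 0.5·√(1410.6/0.38124) = 0.5·√(3700) = 30.414 Hz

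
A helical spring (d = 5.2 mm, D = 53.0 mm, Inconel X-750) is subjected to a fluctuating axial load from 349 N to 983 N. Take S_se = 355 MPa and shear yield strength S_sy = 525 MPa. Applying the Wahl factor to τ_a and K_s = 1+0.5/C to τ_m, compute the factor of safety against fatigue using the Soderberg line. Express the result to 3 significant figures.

C = D/d = 53.0/5.2 = 10.1923; K_W = (4C−1)/(4C−4)+0.615/C = 1.1419; K_s = 1+0.5/C = 1.0491
F_a = (F_max−F_min)/2 = 317 N; F_m = (F_max+F_min)/2 = 666 N
τ_a = K_W·8F_aD/(πd³) = 1.1419 × 304.27 = 347.46 MPa
τ_m = K_s·8F_mD/(πd³) = 1.0491 × 639.26 = 670.62 MPa
Soderberg: 1/n_f = τ_a/S_se + τ_m/S_sy = 347.46/355 + 670.62/525 = 0.97876 + 1.27738 = 2.2561
n_f = 1/2.2561 = 0.4432

0.443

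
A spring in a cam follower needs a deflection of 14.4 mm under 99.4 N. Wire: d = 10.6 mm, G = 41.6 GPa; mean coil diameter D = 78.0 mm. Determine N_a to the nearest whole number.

20

Required rate k = F/δ = 99.4/14.4 = 6.9028 N/mm
N_a = Gd⁴/(8D³k) = (41.6×10³ × 10.6⁴)/(8 × 78.0³ × 6.9028)
    = 5.2519e+08 / 2.62058e+07 = 20.04 → 20 coils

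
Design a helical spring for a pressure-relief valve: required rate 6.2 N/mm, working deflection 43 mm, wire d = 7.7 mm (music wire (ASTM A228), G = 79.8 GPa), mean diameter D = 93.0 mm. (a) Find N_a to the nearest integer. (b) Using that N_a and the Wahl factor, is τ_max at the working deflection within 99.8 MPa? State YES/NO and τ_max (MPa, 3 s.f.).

(a) 7 coils; (b) NO, τ_max = 155 MPa

N_a = Gd⁴/(8D³k) = (79.8×10³)(7.7⁴)/(8·93.0³·6.2) = 7.031 → N_a = 7
Actual rate k = Gd⁴/(8D³·7) = 6.2277 N/mm
Working load F = kδ = 6.2277·43 = 267.79 N
C = 93.0/7.7 = 12.0779; K_W = (4C−1)/(4C−4)+0.615/C = 1.1186
τ_max = K_W·8FD/(πd³) = 1.1186·138.91 = 155.39 MPa
τ_max > 99.8 MPa → exceeds allowable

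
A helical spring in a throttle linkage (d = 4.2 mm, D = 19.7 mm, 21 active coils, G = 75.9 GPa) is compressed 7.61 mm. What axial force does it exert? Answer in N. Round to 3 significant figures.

140 N

k = Gd⁴/(8D³N_a) = (75.9×10³)(4.2⁴)/(8·19.7³·21) = 18.388 N/mm
F = k·δ = 18.388 × 7.61 = 139.93 N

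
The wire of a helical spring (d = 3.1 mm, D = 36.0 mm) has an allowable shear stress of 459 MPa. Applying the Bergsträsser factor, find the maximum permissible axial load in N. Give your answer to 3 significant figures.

C = D/d = 36.0/3.1 = 11.6129
K_B = (4C+2)/(4C−3) = 48.452/43.452 = 1.1151
τ_max = K·8FD/(πd³) → F_max = τ_allow·πd³/(8DK)
F_max = 459·π·3.1³/(8·36.0·1.1151) = 42958/321.14 = 133.77 N

134 N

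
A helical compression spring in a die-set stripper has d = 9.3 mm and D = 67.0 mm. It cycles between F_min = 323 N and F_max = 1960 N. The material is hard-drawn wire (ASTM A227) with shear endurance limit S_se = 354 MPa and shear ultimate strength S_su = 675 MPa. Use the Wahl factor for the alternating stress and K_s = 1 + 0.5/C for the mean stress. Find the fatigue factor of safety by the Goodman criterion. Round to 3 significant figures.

C = D/d = 67.0/9.3 = 7.2043; K_W = (4C−1)/(4C−4)+0.615/C = 1.2062; K_s = 1+0.5/C = 1.0694
F_a = (F_max−F_min)/2 = 818.5 N; F_m = (F_max+F_min)/2 = 1141.5 N
τ_a = K_W·8F_aD/(πd³) = 1.2062 × 173.61 = 209.42 MPa
τ_m = K_s·8F_mD/(πd³) = 1.0694 × 242.13 = 258.93 MPa
Goodman: 1/n_f = τ_a/S_se + τ_m/S_su = 209.42/354 + 258.93/675 = 0.59159 + 0.38360 = 0.97519
n_f = 1/0.97519 = 1.025

1.03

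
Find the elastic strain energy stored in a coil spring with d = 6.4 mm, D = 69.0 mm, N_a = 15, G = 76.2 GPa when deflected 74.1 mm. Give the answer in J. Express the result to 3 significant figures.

8.90 J

k = Gd⁴/(8D³N_a) = (76.2×10³)(6.4⁴)/(8·69.0³·15) = 3.243 N/mm
U = ½kδ² = 0.5 × 3.243 × 74.1² = 8903.3 N·mm = 8.9033 J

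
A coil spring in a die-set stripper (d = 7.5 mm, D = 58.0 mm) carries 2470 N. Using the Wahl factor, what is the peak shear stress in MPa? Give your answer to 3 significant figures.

Spring index C = D/d = 58.0/7.5 = 7.7333
K_W = (4C−1)/(4C−4) + 0.615/C = 29.933/26.933 + 0.0795 = 1.1909
τ₀ = 8FD/(πd³) = 8·2470·58.0/(π·7.5³) = 1.14608e+06/1325.4 = 864.73 MPa
τ_max = K·τ₀ = 1.1909 × 864.73 = 1029.8 MPa

1030 MPa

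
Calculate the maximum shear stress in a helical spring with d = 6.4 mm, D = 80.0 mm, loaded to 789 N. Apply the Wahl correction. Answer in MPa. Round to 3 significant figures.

Spring index C = D/d = 80.0/6.4 = 12.5000
K_W = (4C−1)/(4C−4) + 0.615/C = 49.000/46.000 + 0.0492 = 1.1144
τ₀ = 8FD/(πd³) = 8·789·80.0/(π·6.4³) = 504960/823.55 = 613.15 MPa
τ_max = K·τ₀ = 1.1144 × 613.15 = 683.31 MPa

683 MPa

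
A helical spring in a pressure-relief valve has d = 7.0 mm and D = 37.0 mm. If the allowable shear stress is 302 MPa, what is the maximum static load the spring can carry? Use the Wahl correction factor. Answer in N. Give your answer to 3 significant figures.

C = D/d = 37.0/7.0 = 5.2857
K_W = (4C−1)/(4C−4) + 0.615/C = 20.143/17.143 + 0.1164 = 1.2914
τ_max = K·8FD/(πd³) → F_max = τ_allow·πd³/(8DK)
F_max = 302·π·7.0³/(8·37.0·1.2914) = 3.2543e+05/382.24 = 851.36 N

851 N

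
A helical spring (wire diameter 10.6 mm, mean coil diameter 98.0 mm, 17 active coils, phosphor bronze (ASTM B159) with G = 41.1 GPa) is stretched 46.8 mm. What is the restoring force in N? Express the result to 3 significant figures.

190 N

k = Gd⁴/(8D³N_a) = (41.1×10³)(10.6⁴)/(8·98.0³·17) = 4.0537 N/mm
F = k·δ = 4.0537 × 46.8 = 189.71 N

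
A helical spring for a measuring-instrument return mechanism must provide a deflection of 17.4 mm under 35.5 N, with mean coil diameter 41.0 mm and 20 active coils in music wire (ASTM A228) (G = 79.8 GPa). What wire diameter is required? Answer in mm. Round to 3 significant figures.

4.10 mm

Required rate k = F/δ = 35.5/17.4 = 2.0402 N/mm
d = (8D³N_a·k / G)^(1/4) = (8·41.0³·20·2.0402 / (79.8×10³))^0.25
  = (281.93)^0.25 = 4.0977 mm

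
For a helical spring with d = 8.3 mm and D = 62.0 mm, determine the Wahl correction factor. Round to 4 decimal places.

1.1983

C = D/d = 62.0/8.3 = 7.4699
K_W = (4C−1)/(4C−4) + 0.615/C = 28.880/25.880 + 0.0823 = 1.1983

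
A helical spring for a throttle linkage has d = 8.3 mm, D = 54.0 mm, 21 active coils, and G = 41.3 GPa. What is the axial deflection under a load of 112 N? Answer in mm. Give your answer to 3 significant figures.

k = Gd⁴/(8D³N_a) = (41.3×10³)(8.3⁴)/(8·54.0³·21) = 7.4092 N/mm
δ = F/k = 112 / 7.4092 = 15.116 mm

15.1 mm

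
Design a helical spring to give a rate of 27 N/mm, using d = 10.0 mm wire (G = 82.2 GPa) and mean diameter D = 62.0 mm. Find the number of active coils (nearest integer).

N_a = Gd⁴/(8D³k) = (82.2×10³ × 10.0⁴)/(8 × 62.0³ × 27)
    = 8.22e+08 / 5.14788e+07 = 15.97 → 16 coils

16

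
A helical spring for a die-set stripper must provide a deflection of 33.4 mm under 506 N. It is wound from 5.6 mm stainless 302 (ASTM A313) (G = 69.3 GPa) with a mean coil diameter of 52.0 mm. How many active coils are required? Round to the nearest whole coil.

4

Required rate k = F/δ = 506/33.4 = 15.15 N/mm
N_a = Gd⁴/(8D³k) = (69.3×10³ × 5.6⁴)/(8 × 52.0³ × 15.15)
    = 6.81531e+07 / 1.70414e+07 = 3.999 → 4 coils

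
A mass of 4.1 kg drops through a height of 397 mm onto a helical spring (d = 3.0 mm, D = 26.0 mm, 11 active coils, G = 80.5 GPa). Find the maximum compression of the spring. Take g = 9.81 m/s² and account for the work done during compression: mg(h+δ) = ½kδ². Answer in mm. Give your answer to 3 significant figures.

97.1 mm

k = Gd⁴/(8D³N_a) = (80.5×10³)(3.0⁴)/(8·26.0³·11) = 4.2158 N/mm
W = mg = 4.1 × 9.81 = 40.221 N
½kδ² − Wδ − Wh = 0 → δ = (W + √(W² + 2kWh))/k
δ = (40.221 + √(1617.7 + 134633))/4.2158 = (40.221 + 369.12)/4.2158 = 97.098 mm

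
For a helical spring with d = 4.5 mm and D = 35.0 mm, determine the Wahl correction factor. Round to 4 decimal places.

C = D/d = 35.0/4.5 = 7.7778
K_W = (4C−1)/(4C−4) + 0.615/C = 30.111/27.111 + 0.0791 = 1.1897

1.1897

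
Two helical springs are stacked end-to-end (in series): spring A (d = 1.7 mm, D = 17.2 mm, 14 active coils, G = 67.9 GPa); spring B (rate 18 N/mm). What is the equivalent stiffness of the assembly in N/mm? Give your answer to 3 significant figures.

k_A = Gd⁴/(8D³N_a) = (67.9×10³)(1.7⁴)/(8·17.2³·14) = 0.99509 N/mm
Series: 1/k_eq = 1/0.99509 + 1/18 = 1.0605; k_eq = 0.94296 N/mm

0.943 N/mm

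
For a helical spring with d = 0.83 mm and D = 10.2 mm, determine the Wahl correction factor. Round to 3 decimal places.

1.116

C = D/d = 10.2/0.83 = 12.2892
K_W = (4C−1)/(4C−4) + 0.615/C = 48.157/45.157 + 0.0500 = 1.1165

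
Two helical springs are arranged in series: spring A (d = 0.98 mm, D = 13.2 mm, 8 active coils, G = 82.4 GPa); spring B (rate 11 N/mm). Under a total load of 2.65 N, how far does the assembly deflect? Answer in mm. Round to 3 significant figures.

k_A = Gd⁴/(8D³N_a) = (82.4×10³)(0.98⁴)/(8·13.2³·8) = 0.51633 N/mm
Series: 1/k_eq = 1/0.51633 + 1/11 = 2.0276; k_eq = 0.49318 N/mm
δ = F/k_eq = 2.65/0.49318 = 5.3733 mm

5.37 mm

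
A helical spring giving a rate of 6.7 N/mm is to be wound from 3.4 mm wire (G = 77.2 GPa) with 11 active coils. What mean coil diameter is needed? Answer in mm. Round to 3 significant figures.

D = (Gd⁴/(8N_a·k))^(1/3) = (77.2×10³·3.4⁴/(8·11·6.7))^(1/3)
  = (17497.5)^(1/3) = 25.9612 mm

26.0 mm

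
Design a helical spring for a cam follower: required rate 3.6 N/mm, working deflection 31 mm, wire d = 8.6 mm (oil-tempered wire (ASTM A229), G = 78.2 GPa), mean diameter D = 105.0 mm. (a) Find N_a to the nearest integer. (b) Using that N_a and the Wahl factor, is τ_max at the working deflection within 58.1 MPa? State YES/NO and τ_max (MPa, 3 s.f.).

N_a = Gd⁴/(8D³k) = (78.2×10³)(8.6⁴)/(8·105.0³·3.6) = 12.83 → N_a = 13
Actual rate k = Gd⁴/(8D³·13) = 3.553 N/mm
Working load F = kδ = 3.553·31 = 110.14 N
C = 105.0/8.6 = 12.2093; K_W = (4C−1)/(4C−4)+0.615/C = 1.1173
τ_max = K_W·8FD/(πd³) = 1.1173·46.302 = 51.732 MPa
τ_max ≤ 58.1 MPa → acceptable

(a) 13 coils; (b) YES, τ_max = 51.7 MPa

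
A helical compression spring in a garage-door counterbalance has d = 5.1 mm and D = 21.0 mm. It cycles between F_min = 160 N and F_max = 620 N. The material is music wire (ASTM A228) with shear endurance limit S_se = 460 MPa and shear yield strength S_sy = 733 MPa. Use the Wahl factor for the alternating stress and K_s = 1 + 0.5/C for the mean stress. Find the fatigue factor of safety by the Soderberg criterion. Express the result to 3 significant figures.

1.92

C = D/d = 21.0/5.1 = 4.1176; K_W = (4C−1)/(4C−4)+0.615/C = 1.3899; K_s = 1+0.5/C = 1.1214
F_a = (F_max−F_min)/2 = 230 N; F_m = (F_max+F_min)/2 = 390 N
τ_a = K_W·8F_aD/(πd³) = 1.3899 × 92.721 = 128.87 MPa
τ_m = K_s·8F_mD/(πd³) = 1.1214 × 157.22 = 176.31 MPa
Soderberg: 1/n_f = τ_a/S_se + τ_m/S_sy = 128.87/460 + 176.31/733 = 0.28016 + 0.24054 = 0.5207
n_f = 1/0.5207 = 1.92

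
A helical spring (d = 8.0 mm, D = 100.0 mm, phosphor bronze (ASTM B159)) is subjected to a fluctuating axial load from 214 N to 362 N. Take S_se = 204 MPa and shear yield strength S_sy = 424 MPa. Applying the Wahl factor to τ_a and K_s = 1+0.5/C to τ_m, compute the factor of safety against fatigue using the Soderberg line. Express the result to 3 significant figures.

1.81

C = D/d = 100.0/8.0 = 12.5000; K_W = (4C−1)/(4C−4)+0.615/C = 1.1144; K_s = 1+0.5/C = 1.0400
F_a = (F_max−F_min)/2 = 74 N; F_m = (F_max+F_min)/2 = 288 N
τ_a = K_W·8F_aD/(πd³) = 1.1144 × 36.805 = 41.016 MPa
τ_m = K_s·8F_mD/(πd³) = 1.0400 × 143.24 = 148.97 MPa
Soderberg: 1/n_f = τ_a/S_se + τ_m/S_sy = 41.016/204 + 148.97/424 = 0.20106 + 0.35134 = 0.5524
n_f = 1/0.5524 = 1.81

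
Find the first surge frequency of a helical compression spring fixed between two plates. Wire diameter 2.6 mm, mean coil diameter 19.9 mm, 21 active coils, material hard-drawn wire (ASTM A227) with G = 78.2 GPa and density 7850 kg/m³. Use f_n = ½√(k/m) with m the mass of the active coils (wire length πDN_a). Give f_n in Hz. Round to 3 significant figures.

k = Gd⁴/(8D³N_a) = (78.2×10³)(2.6⁴)/(8·19.9³·21) = 2.6992 N/mm = 2699.2 N/m
Wire length L = πDN_a = π·19.9·21 = 1312.9 mm
m = ρ·(πd²/4)·L = 7850 × 5.3093×10⁻⁶ m² × 1.3129 m = 0.054718 kg
f_n = ½√(k/m) = 0.5·√(2699.2/0.054718) = 0.5·√(49329) = 111.05 Hz

111 Hz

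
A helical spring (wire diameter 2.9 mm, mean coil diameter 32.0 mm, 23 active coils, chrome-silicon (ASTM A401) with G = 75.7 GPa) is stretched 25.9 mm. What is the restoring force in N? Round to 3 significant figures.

23.0 N

k = Gd⁴/(8D³N_a) = (75.7×10³)(2.9⁴)/(8·32.0³·23) = 0.88801 N/mm
F = k·δ = 0.88801 × 25.9 = 23 N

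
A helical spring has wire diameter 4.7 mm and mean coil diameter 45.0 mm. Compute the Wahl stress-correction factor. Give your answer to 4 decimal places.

1.1517

C = D/d = 45.0/4.7 = 9.5745
K_W = (4C−1)/(4C−4) + 0.615/C = 37.298/34.298 + 0.0642 = 1.1517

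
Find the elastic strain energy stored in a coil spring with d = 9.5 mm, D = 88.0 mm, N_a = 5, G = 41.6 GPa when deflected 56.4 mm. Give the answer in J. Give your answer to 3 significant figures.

19.8 J

k = Gd⁴/(8D³N_a) = (41.6×10³)(9.5⁴)/(8·88.0³·5) = 12.43 N/mm
U = ½kδ² = 0.5 × 12.43 × 56.4² = 19770 N·mm = 19.77 J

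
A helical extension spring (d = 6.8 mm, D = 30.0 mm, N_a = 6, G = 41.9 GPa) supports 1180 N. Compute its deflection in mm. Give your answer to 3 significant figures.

k = Gd⁴/(8D³N_a) = (41.9×10³)(6.8⁴)/(8·30.0³·6) = 69.127 N/mm
δ = F/k = 1180 / 69.127 = 17.07 mm

17.1 mm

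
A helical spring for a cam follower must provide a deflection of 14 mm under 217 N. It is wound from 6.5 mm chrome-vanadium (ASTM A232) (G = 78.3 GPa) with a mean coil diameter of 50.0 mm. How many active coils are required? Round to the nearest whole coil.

9

Required rate k = F/δ = 217/14 = 15.5 N/mm
N_a = Gd⁴/(8D³k) = (78.3×10³ × 6.5⁴)/(8 × 50.0³ × 15.5)
    = 1.3977e+08 / 1.55e+07 = 9.017 → 9 coils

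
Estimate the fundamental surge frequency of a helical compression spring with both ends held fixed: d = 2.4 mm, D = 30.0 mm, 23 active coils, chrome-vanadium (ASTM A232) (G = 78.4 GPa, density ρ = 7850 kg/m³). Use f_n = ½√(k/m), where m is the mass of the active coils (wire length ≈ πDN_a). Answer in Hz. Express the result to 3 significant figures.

k = Gd⁴/(8D³N_a) = (78.4×10³)(2.4⁴)/(8·30.0³·23) = 0.52358 N/mm = 523.58 N/m
Wire length L = πDN_a = π·30.0·23 = 2167.7 mm
m = ρ·(πd²/4)·L = 7850 × 4.5239×10⁻⁶ m² × 2.1677 m = 0.076981 kg
f_n = ½√(k/m) = 0.5·√(523.58/0.076981) = 0.5·√(6801.4) = 41.235 Hz

41.2 Hz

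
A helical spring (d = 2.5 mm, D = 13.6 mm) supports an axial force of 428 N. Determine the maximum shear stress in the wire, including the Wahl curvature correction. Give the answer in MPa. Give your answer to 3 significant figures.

1220 MPa

Spring index C = D/d = 13.6/2.5 = 5.4400
K_W = (4C−1)/(4C−4) + 0.615/C = 20.760/17.760 + 0.1131 = 1.2820
τ₀ = 8FD/(πd³) = 8·428·13.6/(π·2.5³) = 46566.4/49.087 = 948.64 MPa
τ_max = K·τ₀ = 1.2820 × 948.64 = 1216.1 MPa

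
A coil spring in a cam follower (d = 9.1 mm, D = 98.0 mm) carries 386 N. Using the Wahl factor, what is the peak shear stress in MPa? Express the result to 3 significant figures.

Spring index C = D/d = 98.0/9.1 = 10.7692
K_W = (4C−1)/(4C−4) + 0.615/C = 42.077/39.077 + 0.0571 = 1.1339
τ₀ = 8FD/(πd³) = 8·386·98.0/(π·9.1³) = 302624/2367.4 = 127.83 MPa
τ_max = K·τ₀ = 1.1339 × 127.83 = 144.94 MPa

145 MPa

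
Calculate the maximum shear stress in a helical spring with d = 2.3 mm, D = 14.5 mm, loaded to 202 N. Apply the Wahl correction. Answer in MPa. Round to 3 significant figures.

760 MPa

Spring index C = D/d = 14.5/2.3 = 6.3043
K_W = (4C−1)/(4C−4) + 0.615/C = 24.217/21.217 + 0.0976 = 1.2389
τ₀ = 8FD/(πd³) = 8·202·14.5/(π·2.3³) = 23432/38.224 = 613.02 MPa
τ_max = K·τ₀ = 1.2389 × 613.02 = 759.5 MPa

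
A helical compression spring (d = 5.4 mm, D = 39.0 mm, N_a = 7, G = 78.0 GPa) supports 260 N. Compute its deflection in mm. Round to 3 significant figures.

k = Gd⁴/(8D³N_a) = (78.0×10³)(5.4⁴)/(8·39.0³·7) = 19.966 N/mm
δ = F/k = 260 / 19.966 = 13.022 mm

13.0 mm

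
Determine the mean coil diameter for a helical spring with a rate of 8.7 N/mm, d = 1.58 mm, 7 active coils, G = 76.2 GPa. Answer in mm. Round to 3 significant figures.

D = (Gd⁴/(8N_a·k))^(1/3) = (76.2×10³·1.58⁴/(8·7·8.7))^(1/3)
  = (974.711)^(1/3) = 9.9150 mm

9.91 mm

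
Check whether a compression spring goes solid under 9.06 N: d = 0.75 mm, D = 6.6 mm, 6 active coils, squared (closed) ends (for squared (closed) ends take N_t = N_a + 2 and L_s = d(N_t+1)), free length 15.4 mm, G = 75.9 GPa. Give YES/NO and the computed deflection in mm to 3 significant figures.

NO, δ = 5.21 mm

k = Gd⁴/(8D³N_a) = (75.9×10³)(0.75⁴)/(8·6.6³·6) = 1.7403 N/mm
N_t = 8; L_s = 0.75·9 = 6.75 mm; δ_solid = L₀ − L_s = 15.4 − 6.75 = 8.65 mm
δ = F/k = 9.06/1.7403 = 5.2061 mm
δ < δ_solid → spring does not go solid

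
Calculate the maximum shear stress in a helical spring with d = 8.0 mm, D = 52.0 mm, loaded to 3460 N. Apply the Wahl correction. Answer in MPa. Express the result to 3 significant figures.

1100 MPa

Spring index C = D/d = 52.0/8.0 = 6.5000
K_W = (4C−1)/(4C−4) + 0.615/C = 25.000/22.000 + 0.0946 = 1.2310
τ₀ = 8FD/(πd³) = 8·3460·52.0/(π·8.0³) = 1.43936e+06/1608.5 = 894.85 MPa
τ_max = K·τ₀ = 1.2310 × 894.85 = 1101.5 MPa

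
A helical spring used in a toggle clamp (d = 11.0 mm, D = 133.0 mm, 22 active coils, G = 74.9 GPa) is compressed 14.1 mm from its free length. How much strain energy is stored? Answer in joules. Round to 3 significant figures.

0.263 J

k = Gd⁴/(8D³N_a) = (74.9×10³)(11.0⁴)/(8·133.0³·22) = 2.6484 N/mm
U = ½kδ² = 0.5 × 2.6484 × 14.1² = 263.27 N·mm = 0.26327 J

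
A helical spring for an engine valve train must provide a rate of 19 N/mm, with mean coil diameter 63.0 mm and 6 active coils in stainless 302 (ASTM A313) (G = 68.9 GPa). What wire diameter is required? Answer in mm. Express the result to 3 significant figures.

d = (8D³N_a·k / G)^(1/4) = (8·63.0³·6·19 / (68.9×10³))^0.25
  = (3309.8)^0.25 = 7.5849 mm

7.58 mm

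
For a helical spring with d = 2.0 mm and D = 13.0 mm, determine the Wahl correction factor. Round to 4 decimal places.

C = D/d = 13.0/2.0 = 6.5000
K_W = (4C−1)/(4C−4) + 0.615/C = 25.000/22.000 + 0.0946 = 1.2310

1.2310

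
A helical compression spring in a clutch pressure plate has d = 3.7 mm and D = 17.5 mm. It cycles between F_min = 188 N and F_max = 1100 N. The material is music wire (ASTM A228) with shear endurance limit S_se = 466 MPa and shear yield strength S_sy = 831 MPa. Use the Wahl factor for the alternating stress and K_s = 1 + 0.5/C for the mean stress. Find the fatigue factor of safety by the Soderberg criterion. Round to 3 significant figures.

C = D/d = 17.5/3.7 = 4.7297; K_W = (4C−1)/(4C−4)+0.615/C = 1.3311; K_s = 1+0.5/C = 1.1057
F_a = (F_max−F_min)/2 = 456 N; F_m = (F_max+F_min)/2 = 644 N
τ_a = K_W·8F_aD/(πd³) = 1.3311 × 401.18 = 534.02 MPa
τ_m = K_s·8F_mD/(πd³) = 1.1057 × 566.58 = 626.47 MPa
Soderberg: 1/n_f = τ_a/S_se + τ_m/S_sy = 534.02/466 + 626.47/831 = 1.14596 + 0.75388 = 1.8998
n_f = 1/1.8998 = 0.5264

0.526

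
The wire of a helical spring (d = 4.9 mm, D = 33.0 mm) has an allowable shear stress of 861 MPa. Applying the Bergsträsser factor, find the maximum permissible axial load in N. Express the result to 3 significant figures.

C = D/d = 33.0/4.9 = 6.7347
K_B = (4C+2)/(4C−3) = 28.939/23.939 = 1.2089
τ_max = K·8FD/(πd³) → F_max = τ_allow·πd³/(8DK)
F_max = 861·π·4.9³/(8·33.0·1.2089) = 3.1823e+05/319.14 = 997.15 N

997 N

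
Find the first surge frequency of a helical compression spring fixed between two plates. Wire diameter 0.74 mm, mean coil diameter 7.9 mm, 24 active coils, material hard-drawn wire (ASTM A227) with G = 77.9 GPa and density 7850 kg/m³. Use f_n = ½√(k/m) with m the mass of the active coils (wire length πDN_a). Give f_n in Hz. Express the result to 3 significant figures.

175 Hz

k = Gd⁴/(8D³N_a) = (77.9×10³)(0.74⁴)/(8·7.9³·24) = 0.24676 N/mm = 246.76 N/m
Wire length L = πDN_a = π·7.9·24 = 595.65 mm
m = ρ·(πd²/4)·L = 7850 × 0.43008×10⁻⁶ m² × 0.59565 m = 0.002011 kg
f_n = ½√(k/m) = 0.5·√(246.76/0.002011) = 0.5·√(1.2271e+05) = 175.15 Hz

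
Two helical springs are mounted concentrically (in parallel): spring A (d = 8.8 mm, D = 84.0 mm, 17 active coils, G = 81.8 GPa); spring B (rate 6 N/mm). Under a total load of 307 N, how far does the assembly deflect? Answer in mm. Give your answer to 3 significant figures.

k_A = Gd⁴/(8D³N_a) = (81.8×10³)(8.8⁴)/(8·84.0³·17) = 6.0857 N/mm
Parallel: k_eq = 6.0857 + 6 = 12.086 N/mm
δ = F/k_eq = 307/12.086 = 25.402 mm

25.4 mm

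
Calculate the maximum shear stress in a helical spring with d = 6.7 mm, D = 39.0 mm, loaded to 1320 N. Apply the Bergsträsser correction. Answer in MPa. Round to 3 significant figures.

Spring index C = D/d = 39.0/6.7 = 5.8209
K_B = (4C+2)/(4C−3) = 25.284/20.284 = 1.2465
τ₀ = 8FD/(πd³) = 8·1320·39.0/(π·6.7³) = 411840/944.87 = 435.87 MPa
τ_max = K·τ₀ = 1.2465 × 435.87 = 543.31 MPa

543 MPa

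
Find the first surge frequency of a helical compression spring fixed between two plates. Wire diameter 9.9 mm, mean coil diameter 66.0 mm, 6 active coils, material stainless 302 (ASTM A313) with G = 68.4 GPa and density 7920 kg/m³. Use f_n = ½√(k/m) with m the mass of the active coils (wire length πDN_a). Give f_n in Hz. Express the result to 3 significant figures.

125 Hz

k = Gd⁴/(8D³N_a) = (68.4×10³)(9.9⁴)/(8·66.0³·6) = 47.613 N/mm = 47613 N/m
Wire length L = πDN_a = π·66.0·6 = 1244.1 mm
m = ρ·(πd²/4)·L = 7920 × 76.977×10⁻⁶ m² × 1.2441 m = 0.75846 kg
f_n = ½√(k/m) = 0.5·√(47613/0.75846) = 0.5·√(62776) = 125.28 Hz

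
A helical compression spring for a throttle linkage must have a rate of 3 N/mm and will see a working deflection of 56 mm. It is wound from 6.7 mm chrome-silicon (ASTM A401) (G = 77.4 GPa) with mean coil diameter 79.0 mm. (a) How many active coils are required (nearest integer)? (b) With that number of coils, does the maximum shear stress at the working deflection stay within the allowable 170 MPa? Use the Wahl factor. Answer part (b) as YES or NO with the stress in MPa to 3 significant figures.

(a) 13 coils; (b) YES, τ_max = 128 MPa

N_a = Gd⁴/(8D³k) = (77.4×10³)(6.7⁴)/(8·79.0³·3) = 13.18 → N_a = 13
Actual rate k = Gd⁴/(8D³·13) = 3.0418 N/mm
Working load F = kδ = 3.0418·56 = 170.34 N
C = 79.0/6.7 = 11.7910; K_W = (4C−1)/(4C−4)+0.615/C = 1.1217
τ_max = K_W·8FD/(πd³) = 1.1217·113.93 = 127.8 MPa
τ_max ≤ 170 MPa → acceptable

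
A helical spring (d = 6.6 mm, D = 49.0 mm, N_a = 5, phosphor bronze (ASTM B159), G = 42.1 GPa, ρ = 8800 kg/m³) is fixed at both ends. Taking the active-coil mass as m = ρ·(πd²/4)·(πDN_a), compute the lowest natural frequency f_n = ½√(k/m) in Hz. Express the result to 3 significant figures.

135 Hz

k = Gd⁴/(8D³N_a) = (42.1×10³)(6.6⁴)/(8·49.0³·5) = 16.975 N/mm = 16975 N/m
Wire length L = πDN_a = π·49.0·5 = 769.69 mm
m = ρ·(πd²/4)·L = 8800 × 34.212×10⁻⁶ m² × 0.76969 m = 0.23173 kg
f_n = ½√(k/m) = 0.5·√(16975/0.23173) = 0.5·√(73254) = 135.33 Hz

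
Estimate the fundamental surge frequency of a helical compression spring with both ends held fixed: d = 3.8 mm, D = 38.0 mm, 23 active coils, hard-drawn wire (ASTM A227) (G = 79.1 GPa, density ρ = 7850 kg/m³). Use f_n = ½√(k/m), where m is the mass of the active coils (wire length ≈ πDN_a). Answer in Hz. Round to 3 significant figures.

k = Gd⁴/(8D³N_a) = (79.1×10³)(3.8⁴)/(8·38.0³·23) = 1.6336 N/mm = 1633.6 N/m
Wire length L = πDN_a = π·38.0·23 = 2745.8 mm
m = ρ·(πd²/4)·L = 7850 × 11.341×10⁻⁶ m² × 2.7458 m = 0.24445 kg
f_n = ½√(k/m) = 0.5·√(1633.6/0.24445) = 0.5·√(6682.7) = 40.874 Hz

40.9 Hz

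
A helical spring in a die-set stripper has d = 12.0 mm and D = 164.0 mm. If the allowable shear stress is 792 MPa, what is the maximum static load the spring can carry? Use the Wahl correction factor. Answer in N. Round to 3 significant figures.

C = D/d = 164.0/12.0 = 13.6667
K_W = (4C−1)/(4C−4) + 0.615/C = 53.667/50.667 + 0.0450 = 1.1042
τ_max = K·8FD/(πd³) → F_max = τ_allow·πd³/(8DK)
F_max = 792·π·12.0³/(8·164.0·1.1042) = 4.2995e+06/1448.7 = 2967.8 N

2970 N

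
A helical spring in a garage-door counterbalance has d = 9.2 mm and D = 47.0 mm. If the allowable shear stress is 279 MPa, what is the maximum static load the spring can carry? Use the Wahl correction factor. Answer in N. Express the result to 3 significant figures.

1390 N

C = D/d = 47.0/9.2 = 5.1087
K_W = (4C−1)/(4C−4) + 0.615/C = 19.435/16.435 + 0.1204 = 1.3029
τ_max = K·8FD/(πd³) → F_max = τ_allow·πd³/(8DK)
F_max = 279·π·9.2³/(8·47.0·1.3029) = 6.8252e+05/489.9 = 1393.2 N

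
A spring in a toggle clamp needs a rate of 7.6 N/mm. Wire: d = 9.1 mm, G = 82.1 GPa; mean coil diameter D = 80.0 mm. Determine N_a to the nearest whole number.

N_a = Gd⁴/(8D³k) = (82.1×10³ × 9.1⁴)/(8 × 80.0³ × 7.6)
    = 5.63e+08 / 3.11296e+07 = 18.09 → 18 coils

18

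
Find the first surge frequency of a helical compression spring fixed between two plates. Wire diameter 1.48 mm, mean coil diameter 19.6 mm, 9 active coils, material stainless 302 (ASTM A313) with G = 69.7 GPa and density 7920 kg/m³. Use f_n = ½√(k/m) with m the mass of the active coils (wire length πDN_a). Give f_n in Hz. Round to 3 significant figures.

143 Hz

k = Gd⁴/(8D³N_a) = (69.7×10³)(1.48⁴)/(8·19.6³·9) = 0.61685 N/mm = 616.85 N/m
Wire length L = πDN_a = π·19.6·9 = 554.18 mm
m = ρ·(πd²/4)·L = 7920 × 1.7203×10⁻⁶ m² × 0.55418 m = 0.0075507 kg
f_n = ½√(k/m) = 0.5·√(616.85/0.0075507) = 0.5·√(81694) = 142.91 Hz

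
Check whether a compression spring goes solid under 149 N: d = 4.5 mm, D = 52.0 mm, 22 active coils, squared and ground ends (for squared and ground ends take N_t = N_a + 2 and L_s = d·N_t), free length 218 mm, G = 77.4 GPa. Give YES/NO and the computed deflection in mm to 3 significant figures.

YES, δ = 116 mm

k = Gd⁴/(8D³N_a) = (77.4×10³)(4.5⁴)/(8·52.0³·22) = 1.2825 N/mm
N_t = 24; L_s = 4.5·24 = 108 mm; δ_solid = L₀ − L_s = 218 − 108 = 110 mm
δ = F/k = 149/1.2825 = 116.18 mm
δ ≥ δ_solid → spring goes solid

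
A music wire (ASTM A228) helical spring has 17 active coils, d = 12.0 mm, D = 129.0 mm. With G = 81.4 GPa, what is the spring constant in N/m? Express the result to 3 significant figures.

5780 N/m

k = Gd⁴/(8D³N_a) = (81.4×10³ × 12.0⁴) / (8 × 129.0³ × 17)
  = 1.68791e+09 / 2.9195e+08 = 5.7815 N/mm = 5781.5 N/m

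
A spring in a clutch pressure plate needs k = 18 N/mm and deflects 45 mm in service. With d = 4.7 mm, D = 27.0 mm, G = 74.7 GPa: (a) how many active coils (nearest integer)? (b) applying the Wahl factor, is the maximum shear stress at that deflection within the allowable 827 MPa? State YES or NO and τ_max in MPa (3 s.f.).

N_a = Gd⁴/(8D³k) = (74.7×10³)(4.7⁴)/(8·27.0³·18) = 12.86 → N_a = 13
Actual rate k = Gd⁴/(8D³·13) = 17.807 N/mm
Working load F = kδ = 17.807·45 = 801.31 N
C = 27.0/4.7 = 5.7447; K_W = (4C−1)/(4C−4)+0.615/C = 1.2651
τ_max = K_W·8FD/(πd³) = 1.2651·530.65 = 671.34 MPa
τ_max ≤ 827 MPa → acceptable

(a) 13 coils; (b) YES, τ_max = 671 MPa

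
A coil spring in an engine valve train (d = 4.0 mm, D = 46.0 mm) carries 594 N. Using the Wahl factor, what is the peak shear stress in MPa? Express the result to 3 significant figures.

Spring index C = D/d = 46.0/4.0 = 11.5000
K_W = (4C−1)/(4C−4) + 0.615/C = 45.000/42.000 + 0.0535 = 1.1249
τ₀ = 8FD/(πd³) = 8·594·46.0/(π·4.0³) = 218592/201.06 = 1087.2 MPa
τ_max = K·τ₀ = 1.1249 × 1087.2 = 1223 MPa

1220 MPa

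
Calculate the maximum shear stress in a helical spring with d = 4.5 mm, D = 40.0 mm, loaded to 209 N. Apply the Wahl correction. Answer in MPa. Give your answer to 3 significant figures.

Spring index C = D/d = 40.0/4.5 = 8.8889
K_W = (4C−1)/(4C−4) + 0.615/C = 34.556/31.556 + 0.0692 = 1.1643
τ₀ = 8FD/(πd³) = 8·209·40.0/(π·4.5³) = 66880/286.28 = 233.62 MPa
τ_max = K·τ₀ = 1.1643 × 233.62 = 271.99 MPa

272 MPa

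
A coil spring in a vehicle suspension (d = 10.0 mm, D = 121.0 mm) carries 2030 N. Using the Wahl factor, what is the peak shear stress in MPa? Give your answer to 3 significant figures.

700 MPa

Spring index C = D/d = 121.0/10.0 = 12.1000
K_W = (4C−1)/(4C−4) + 0.615/C = 47.400/44.400 + 0.0508 = 1.1184
τ₀ = 8FD/(πd³) = 8·2030·121.0/(π·10.0³) = 1.96504e+06/3141.6 = 625.49 MPa
τ_max = K·τ₀ = 1.1184 × 625.49 = 699.55 MPa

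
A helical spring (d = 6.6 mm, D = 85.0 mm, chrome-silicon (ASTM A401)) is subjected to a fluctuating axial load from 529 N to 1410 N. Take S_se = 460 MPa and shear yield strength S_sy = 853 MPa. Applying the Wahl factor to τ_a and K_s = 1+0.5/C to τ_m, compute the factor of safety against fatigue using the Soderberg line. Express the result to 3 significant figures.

0.592

C = D/d = 85.0/6.6 = 12.8788; K_W = (4C−1)/(4C−4)+0.615/C = 1.1109; K_s = 1+0.5/C = 1.0388
F_a = (F_max−F_min)/2 = 440.5 N; F_m = (F_max+F_min)/2 = 969.5 N
τ_a = K_W·8F_aD/(πd³) = 1.1109 × 331.64 = 368.42 MPa
τ_m = K_s·8F_mD/(πd³) = 1.0388 × 729.92 = 758.26 MPa
Soderberg: 1/n_f = τ_a/S_se + τ_m/S_sy = 368.42/460 + 758.26/853 = 0.80092 + 0.88893 = 1.6898
n_f = 1/1.6898 = 0.5918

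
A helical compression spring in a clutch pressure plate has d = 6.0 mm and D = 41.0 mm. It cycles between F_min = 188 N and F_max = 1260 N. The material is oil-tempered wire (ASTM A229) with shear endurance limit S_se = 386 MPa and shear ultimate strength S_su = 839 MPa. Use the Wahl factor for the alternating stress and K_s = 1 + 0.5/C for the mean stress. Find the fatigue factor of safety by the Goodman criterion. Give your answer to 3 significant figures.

0.790

C = D/d = 41.0/6.0 = 6.8333; K_W = (4C−1)/(4C−4)+0.615/C = 1.2186; K_s = 1+0.5/C = 1.0732
F_a = (F_max−F_min)/2 = 536 N; F_m = (F_max+F_min)/2 = 724 N
τ_a = K_W·8F_aD/(πd³) = 1.2186 × 259.08 = 315.71 MPa
τ_m = K_s·8F_mD/(πd³) = 1.0732 × 349.95 = 375.56 MPa
Goodman: 1/n_f = τ_a/S_se + τ_m/S_su = 315.71/386 + 375.56/839 = 0.81790 + 0.44763 = 1.2655
n_f = 1/1.2655 = 0.7902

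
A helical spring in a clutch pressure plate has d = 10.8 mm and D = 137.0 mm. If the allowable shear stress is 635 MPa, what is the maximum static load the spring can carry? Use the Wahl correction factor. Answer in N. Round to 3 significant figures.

2060 N

C = D/d = 137.0/10.8 = 12.6852
K_W = (4C−1)/(4C−4) + 0.615/C = 49.741/46.741 + 0.0485 = 1.1127
τ_max = K·8FD/(πd³) → F_max = τ_allow·πd³/(8DK)
F_max = 635·π·10.8³/(8·137.0·1.1127) = 2.513e+06/1219.5 = 2060.7 N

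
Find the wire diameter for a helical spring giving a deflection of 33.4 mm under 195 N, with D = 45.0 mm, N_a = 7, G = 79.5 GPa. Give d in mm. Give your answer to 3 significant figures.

Required rate k = F/δ = 195/33.4 = 5.8383 N/mm
d = (8D³N_a·k / G)^(1/4) = (8·45.0³·7·5.8383 / (79.5×10³))^0.25
  = (374.75)^0.25 = 4.3998 mm

4.40 mm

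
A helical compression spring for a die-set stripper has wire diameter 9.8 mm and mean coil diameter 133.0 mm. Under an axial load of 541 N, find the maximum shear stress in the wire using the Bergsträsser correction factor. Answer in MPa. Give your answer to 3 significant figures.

214 MPa

Spring index C = D/d = 133.0/9.8 = 13.5714
K_B = (4C+2)/(4C−3) = 56.286/51.286 = 1.0975
τ₀ = 8FD/(πd³) = 8·541·133.0/(π·9.8³) = 575624/2956.8 = 194.68 MPa
τ_max = K·τ₀ = 1.0975 × 194.68 = 213.65 MPa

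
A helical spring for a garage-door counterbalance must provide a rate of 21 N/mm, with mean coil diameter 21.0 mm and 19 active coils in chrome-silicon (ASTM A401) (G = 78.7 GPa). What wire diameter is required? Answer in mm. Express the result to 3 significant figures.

d = (8D³N_a·k / G)^(1/4) = (8·21.0³·19·21 / (78.7×10³))^0.25
  = (375.62)^0.25 = 4.4024 mm

4.40 mm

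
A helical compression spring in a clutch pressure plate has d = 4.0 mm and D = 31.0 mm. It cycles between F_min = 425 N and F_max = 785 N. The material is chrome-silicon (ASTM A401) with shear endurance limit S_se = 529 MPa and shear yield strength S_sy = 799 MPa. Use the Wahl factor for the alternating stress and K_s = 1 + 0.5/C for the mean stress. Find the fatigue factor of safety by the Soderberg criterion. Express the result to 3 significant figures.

C = D/d = 31.0/4.0 = 7.7500; K_W = (4C−1)/(4C−4)+0.615/C = 1.1905; K_s = 1+0.5/C = 1.0645
F_a = (F_max−F_min)/2 = 180 N; F_m = (F_max+F_min)/2 = 605 N
τ_a = K_W·8F_aD/(πd³) = 1.1905 × 222.02 = 264.31 MPa
τ_m = K_s·8F_mD/(πd³) = 1.0645 × 746.24 = 794.38 MPa
Soderberg: 1/n_f = τ_a/S_se + τ_m/S_sy = 264.31/529 + 794.38/799 = 0.49964 + 0.99422 = 1.4939
n_f = 1/1.4939 = 0.6694

0.669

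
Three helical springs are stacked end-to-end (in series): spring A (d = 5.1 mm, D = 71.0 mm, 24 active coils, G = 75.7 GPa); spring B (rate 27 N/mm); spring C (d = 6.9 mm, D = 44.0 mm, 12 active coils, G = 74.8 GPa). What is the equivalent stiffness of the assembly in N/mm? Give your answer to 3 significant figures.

k_A = Gd⁴/(8D³N_a) = (75.7×10³)(5.1⁴)/(8·71.0³·24) = 0.74525 N/mm
k_C = Gd⁴/(8D³N_a) = (74.8×10³)(6.9⁴)/(8·44.0³·12) = 20.733 N/mm
Series: 1/k_eq = 1/0.74525 + 1/27 + 1/20.733 = 1.4271; k_eq = 0.70072 N/mm

0.701 N/mm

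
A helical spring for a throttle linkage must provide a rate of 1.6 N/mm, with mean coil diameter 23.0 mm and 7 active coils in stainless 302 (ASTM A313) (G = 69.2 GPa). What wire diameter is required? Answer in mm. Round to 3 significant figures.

d = (8D³N_a·k / G)^(1/4) = (8·23.0³·7·1.6 / (69.2×10³))^0.25
  = (15.754)^0.25 = 1.9923 mm

1.99 mm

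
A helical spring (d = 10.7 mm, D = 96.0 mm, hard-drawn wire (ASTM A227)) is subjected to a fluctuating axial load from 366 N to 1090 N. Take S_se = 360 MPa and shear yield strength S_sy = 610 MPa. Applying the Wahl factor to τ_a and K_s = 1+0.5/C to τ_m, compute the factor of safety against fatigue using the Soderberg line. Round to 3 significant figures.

C = D/d = 96.0/10.7 = 8.9720; K_W = (4C−1)/(4C−4)+0.615/C = 1.1626; K_s = 1+0.5/C = 1.0557
F_a = (F_max−F_min)/2 = 362 N; F_m = (F_max+F_min)/2 = 728 N
τ_a = K_W·8F_aD/(πd³) = 1.1626 × 72.238 = 83.986 MPa
τ_m = K_s·8F_mD/(πd³) = 1.0557 × 145.28 = 153.37 MPa
Soderberg: 1/n_f = τ_a/S_se + τ_m/S_sy = 83.986/360 + 153.37/610 = 0.23330 + 0.25143 = 0.48472
n_f = 1/0.48472 = 2.063

2.06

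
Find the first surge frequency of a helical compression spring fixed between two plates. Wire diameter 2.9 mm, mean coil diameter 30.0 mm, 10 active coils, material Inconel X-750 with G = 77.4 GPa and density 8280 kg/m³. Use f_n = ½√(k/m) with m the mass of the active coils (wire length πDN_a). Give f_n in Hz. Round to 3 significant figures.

k = Gd⁴/(8D³N_a) = (77.4×10³)(2.9⁴)/(8·30.0³·10) = 2.5344 N/mm = 2534.4 N/m
Wire length L = πDN_a = π·30.0·10 = 942.48 mm
m = ρ·(πd²/4)·L = 8280 × 6.6052×10⁻⁶ m² × 0.94248 m = 0.051545 kg
f_n = ½√(k/m) = 0.5·√(2534.4/0.051545) = 0.5·√(49169) = 110.87 Hz

111 Hz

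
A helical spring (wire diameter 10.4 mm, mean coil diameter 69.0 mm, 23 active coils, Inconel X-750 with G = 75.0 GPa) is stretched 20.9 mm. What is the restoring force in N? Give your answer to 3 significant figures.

k = Gd⁴/(8D³N_a) = (75.0×10³)(10.4⁴)/(8·69.0³·23) = 14.515 N/mm
F = k·δ = 14.515 × 20.9 = 303.37 N

303 N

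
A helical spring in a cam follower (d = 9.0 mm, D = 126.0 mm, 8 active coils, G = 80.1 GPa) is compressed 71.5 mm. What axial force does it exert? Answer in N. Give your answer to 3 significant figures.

k = Gd⁴/(8D³N_a) = (80.1×10³)(9.0⁴)/(8·126.0³·8) = 4.105 N/mm
F = k·δ = 4.105 × 71.5 = 293.51 N

294 N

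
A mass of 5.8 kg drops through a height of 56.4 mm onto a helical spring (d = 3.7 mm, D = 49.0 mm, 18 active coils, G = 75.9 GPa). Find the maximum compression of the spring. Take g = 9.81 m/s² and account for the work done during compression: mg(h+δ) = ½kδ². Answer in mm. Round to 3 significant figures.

178 mm

k = Gd⁴/(8D³N_a) = (75.9×10³)(3.7⁴)/(8·49.0³·18) = 0.83965 N/mm
W = mg = 5.8 × 9.81 = 56.898 N
½kδ² − Wδ − Wh = 0 → δ = (W + √(W² + 2kWh))/k
δ = (56.898 + √(3237.4 + 5388.95))/0.83965 = (56.898 + 92.878)/0.83965 = 178.38 mm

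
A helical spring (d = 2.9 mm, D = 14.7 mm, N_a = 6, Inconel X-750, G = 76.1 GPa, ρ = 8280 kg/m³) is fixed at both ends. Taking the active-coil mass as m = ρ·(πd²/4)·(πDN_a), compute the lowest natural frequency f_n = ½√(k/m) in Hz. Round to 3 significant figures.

763 Hz

k = Gd⁴/(8D³N_a) = (76.1×10³)(2.9⁴)/(8·14.7³·6) = 35.301 N/mm = 35301 N/m
Wire length L = πDN_a = π·14.7·6 = 277.09 mm
m = ρ·(πd²/4)·L = 8280 × 6.6052×10⁻⁶ m² × 0.27709 m = 0.015154 kg
f_n = ½√(k/m) = 0.5·√(35301/0.015154) = 0.5·√(2.3294e+06) = 763.12 Hz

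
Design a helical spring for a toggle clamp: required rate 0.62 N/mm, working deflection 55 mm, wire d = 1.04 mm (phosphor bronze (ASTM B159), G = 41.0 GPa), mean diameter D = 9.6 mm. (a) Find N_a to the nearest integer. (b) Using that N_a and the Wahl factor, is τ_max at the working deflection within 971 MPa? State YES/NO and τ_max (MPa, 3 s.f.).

N_a = Gd⁴/(8D³k) = (41.0×10³)(1.04⁴)/(8·9.6³·0.62) = 10.93 → N_a = 11
Actual rate k = Gd⁴/(8D³·11) = 0.61606 N/mm
Working load F = kδ = 0.61606·55 = 33.883 N
C = 9.6/1.04 = 9.2308; K_W = (4C−1)/(4C−4)+0.615/C = 1.1577
τ_max = K_W·8FD/(πd³) = 1.1577·736.37 = 852.53 MPa
τ_max ≤ 971 MPa → acceptable

(a) 11 coils; (b) YES, τ_max = 853 MPa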